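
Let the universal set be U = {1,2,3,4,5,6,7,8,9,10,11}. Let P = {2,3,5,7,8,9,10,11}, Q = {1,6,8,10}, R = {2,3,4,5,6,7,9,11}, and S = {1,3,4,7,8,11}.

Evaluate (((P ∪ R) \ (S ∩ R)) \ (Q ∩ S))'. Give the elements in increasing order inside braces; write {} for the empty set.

{1,3,4,7,8,11}

P ∪ R = {2,3,4,5,6,7,8,9,10,11}
S ∩ R = {3,4,7,11}
(P ∪ R) \ (S ∩ R) = {2,5,6,8,9,10}
Q ∩ S = {1,8}
((P ∪ R) \ (S ∩ R)) \ (Q ∩ S) = {2,5,6,9,10}
(((P ∪ R) \ (S ∩ R)) \ (Q ∩ S))' = {1,3,4,7,8,11}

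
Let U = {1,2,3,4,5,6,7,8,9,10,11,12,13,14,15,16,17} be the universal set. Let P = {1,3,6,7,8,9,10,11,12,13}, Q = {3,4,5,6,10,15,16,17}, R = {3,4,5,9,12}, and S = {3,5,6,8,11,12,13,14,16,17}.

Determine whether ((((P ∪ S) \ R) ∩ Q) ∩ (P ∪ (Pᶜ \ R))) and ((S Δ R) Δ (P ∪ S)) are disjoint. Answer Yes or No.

P ∪ S = {1,3,5,6,7,8,9,10,11,12,13,14,16,17}
(P ∪ S) \ R = {1,6,7,8,10,11,13,14,16,17}
((P ∪ S) \ R) ∩ Q = {6,10,16,17}
Pᶜ = {2,4,5,14,15,16,17}
Pᶜ \ R = {2,14,15,16,17}
P ∪ (Pᶜ \ R) = {1,2,3,6,7,8,9,10,11,12,13,14,15,16,17}
(((P ∪ S) \ R) ∩ Q) ∩ (P ∪ (Pᶜ \ R)) = {6,10,16,17}
S Δ R = {4,6,8,9,11,13,14,16,17}
(S Δ R) Δ (P ∪ S) = {1,3,4,5,7,10,12}
10 lies in both, so they are not disjoint.

No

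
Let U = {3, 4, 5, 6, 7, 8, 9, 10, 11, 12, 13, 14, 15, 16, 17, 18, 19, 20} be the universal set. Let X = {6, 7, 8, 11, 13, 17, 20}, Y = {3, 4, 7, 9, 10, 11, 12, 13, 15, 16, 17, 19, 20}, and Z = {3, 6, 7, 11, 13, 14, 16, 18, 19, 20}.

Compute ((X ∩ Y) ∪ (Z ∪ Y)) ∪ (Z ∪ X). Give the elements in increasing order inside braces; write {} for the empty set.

X ∩ Y = {7, 11, 13, 17, 20}
Z ∪ Y = {3, 4, 6, 7, 9, 10, 11, 12, 13, 14, 15, 16, 17, 18, 19, 20}
(X ∩ Y) ∪ (Z ∪ Y) = {3, 4, 6, 7, 9, 10, 11, 12, 13, 14, 15, 16, 17, 18, 19, 20}
Z ∪ X = {3, 6, 7, 8, 11, 13, 14, 16, 17, 18, 19, 20}
((X ∩ Y) ∪ (Z ∪ Y)) ∪ (Z ∪ X) = {3, 4, 6, 7, 8, 9, 10, 11, 12, 13, 14, 15, 16, 17, 18, 19, 20}

{3, 4, 6, 7, 8, 9, 10, 11, 12, 13, 14, 15, 16, 17, 18, 19, 20}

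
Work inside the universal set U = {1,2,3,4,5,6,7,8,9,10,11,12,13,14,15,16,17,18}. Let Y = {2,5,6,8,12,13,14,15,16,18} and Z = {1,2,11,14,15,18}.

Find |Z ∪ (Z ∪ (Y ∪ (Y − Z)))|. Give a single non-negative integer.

Y − Z = {5,6,8,12,13,16}
Y ∪ (Y − Z) = {2,5,6,8,12,13,14,15,16,18}
Z ∪ (Y ∪ (Y − Z)) = {1,2,5,6,8,11,12,13,14,15,16,18}
Z ∪ (Z ∪ (Y ∪ (Y − Z))) = {1,2,5,6,8,11,12,13,14,15,16,18}
|Z ∪ (Z ∪ (Y ∪ (Y − Z)))| = 12

12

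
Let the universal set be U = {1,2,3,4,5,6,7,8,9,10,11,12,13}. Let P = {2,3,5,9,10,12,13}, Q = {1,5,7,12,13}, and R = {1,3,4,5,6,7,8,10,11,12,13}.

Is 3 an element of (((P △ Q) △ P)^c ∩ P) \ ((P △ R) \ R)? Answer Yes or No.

3 ∈ P and 3 ∉ Q, so 3 ∈ P △ Q
3 ∈ (P △ Q) and 3 ∈ P, so 3 ∉ (P △ Q) △ P
3 ∈ ((P △ Q) △ P)^c since 3 ∉ ((P △ Q) △ P)
3 ∈ ((P △ Q) △ P)^c and 3 ∈ P, so 3 ∈ ((P △ Q) △ P)^c ∩ P
3 ∈ P and 3 ∈ R, so 3 ∉ P △ R
3 ∉ (P △ R) and 3 ∈ R, so 3 ∉ (P △ R) \ R
3 ∈ (((P △ Q) △ P)^c ∩ P) and 3 ∉ ((P △ R) \ R), so 3 ∈ (((P △ Q) △ P)^c ∩ P) \ ((P △ R) \ R)

Yes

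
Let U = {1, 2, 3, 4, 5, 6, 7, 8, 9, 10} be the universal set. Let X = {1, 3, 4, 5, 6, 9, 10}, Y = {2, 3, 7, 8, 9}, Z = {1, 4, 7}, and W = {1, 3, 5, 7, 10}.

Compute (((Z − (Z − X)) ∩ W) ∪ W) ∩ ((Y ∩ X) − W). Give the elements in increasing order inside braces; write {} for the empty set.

{}

Z − X = {7}
Z − (Z − X) = {1, 4}
(Z − (Z − X)) ∩ W = {1}
((Z − (Z − X)) ∩ W) ∪ W = {1, 3, 5, 7, 10}
Y ∩ X = {3, 9}
(Y ∩ X) − W = {9}
(((Z − (Z − X)) ∩ W) ∪ W) ∩ ((Y ∩ X) − W) = {}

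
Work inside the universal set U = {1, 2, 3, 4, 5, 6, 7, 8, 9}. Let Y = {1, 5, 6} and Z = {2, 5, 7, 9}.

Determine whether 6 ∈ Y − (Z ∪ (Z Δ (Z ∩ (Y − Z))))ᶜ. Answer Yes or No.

6 ∈ Y and 6 ∉ Z, so 6 ∈ Y − Z
6 ∉ Z and 6 ∈ (Y − Z), so 6 ∉ Z ∩ (Y − Z)
6 ∉ Z and 6 ∉ (Z ∩ (Y − Z)), so 6 ∉ Z Δ (Z ∩ (Y − Z))
6 ∉ Z and 6 ∉ (Z Δ (Z ∩ (Y − Z))), so 6 ∉ Z ∪ (Z Δ (Z ∩ (Y − Z)))
6 ∈ (Z ∪ (Z Δ (Z ∩ (Y − Z))))ᶜ since 6 ∉ (Z ∪ (Z Δ (Z ∩ (Y − Z))))
6 ∈ Y and 6 ∈ (Z ∪ (Z Δ (Z ∩ (Y − Z))))ᶜ, so 6 ∉ Y − (Z ∪ (Z Δ (Z ∩ (Y − Z))))ᶜ

No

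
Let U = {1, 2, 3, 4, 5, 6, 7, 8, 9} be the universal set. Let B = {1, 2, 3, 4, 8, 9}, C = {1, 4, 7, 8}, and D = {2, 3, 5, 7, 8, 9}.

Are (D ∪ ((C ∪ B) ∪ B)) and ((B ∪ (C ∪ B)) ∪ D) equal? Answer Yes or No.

Yes

C ∪ B = {1, 2, 3, 4, 7, 8, 9}
(C ∪ B) ∪ B = {1, 2, 3, 4, 7, 8, 9}
D ∪ ((C ∪ B) ∪ B) = {1, 2, 3, 4, 5, 7, 8, 9}
B ∪ (C ∪ B) = {1, 2, 3, 4, 7, 8, 9}
(B ∪ (C ∪ B)) ∪ D = {1, 2, 3, 4, 5, 7, 8, 9}
Both equal {1, 2, 3, 4, 5, 7, 8, 9}, so D ∪ ((C ∪ B) ∪ B) = (B ∪ (C ∪ B)) ∪ D.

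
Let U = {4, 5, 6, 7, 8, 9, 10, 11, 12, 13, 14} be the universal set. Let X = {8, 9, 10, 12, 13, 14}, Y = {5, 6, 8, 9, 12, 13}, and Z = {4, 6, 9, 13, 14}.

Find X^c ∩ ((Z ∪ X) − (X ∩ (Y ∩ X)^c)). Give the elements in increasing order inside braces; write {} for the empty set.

{4, 6}

X^c = {4, 5, 6, 7, 11}
Z ∪ X = {4, 6, 8, 9, 10, 12, 13, 14}
Y ∩ X = {8, 9, 12, 13}
(Y ∩ X)^c = {4, 5, 6, 7, 10, 11, 14}
X ∩ (Y ∩ X)^c = {10, 14}
(Z ∪ X) − (X ∩ (Y ∩ X)^c) = {4, 6, 8, 9, 12, 13}
X^c ∩ ((Z ∪ X) − (X ∩ (Y ∩ X)^c)) = {4, 6}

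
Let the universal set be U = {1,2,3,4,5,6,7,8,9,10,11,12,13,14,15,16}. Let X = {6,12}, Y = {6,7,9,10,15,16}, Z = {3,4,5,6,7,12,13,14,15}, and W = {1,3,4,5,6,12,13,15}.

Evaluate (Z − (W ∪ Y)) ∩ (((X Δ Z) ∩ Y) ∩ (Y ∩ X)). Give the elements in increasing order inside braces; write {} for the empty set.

W ∪ Y = {1,3,4,5,6,7,9,10,12,13,15,16}
Z − (W ∪ Y) = {14}
X Δ Z = {3,4,5,7,13,14,15}
(X Δ Z) ∩ Y = {7,15}
Y ∩ X = {6}
((X Δ Z) ∩ Y) ∩ (Y ∩ X) = {}
(Z − (W ∪ Y)) ∩ (((X Δ Z) ∩ Y) ∩ (Y ∩ X)) = {}

{}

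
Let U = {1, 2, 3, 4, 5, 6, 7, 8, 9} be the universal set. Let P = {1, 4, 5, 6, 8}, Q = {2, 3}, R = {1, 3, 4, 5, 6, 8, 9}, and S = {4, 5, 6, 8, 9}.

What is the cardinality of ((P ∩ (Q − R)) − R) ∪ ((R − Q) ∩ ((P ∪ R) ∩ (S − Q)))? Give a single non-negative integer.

5

Q − R = {2}
P ∩ (Q − R) = {}
(P ∩ (Q − R)) − R = {}
R − Q = {1, 4, 5, 6, 8, 9}
P ∪ R = {1, 3, 4, 5, 6, 8, 9}
S − Q = {4, 5, 6, 8, 9}
(P ∪ R) ∩ (S − Q) = {4, 5, 6, 8, 9}
(R − Q) ∩ ((P ∪ R) ∩ (S − Q)) = {4, 5, 6, 8, 9}
((P ∩ (Q − R)) − R) ∪ ((R − Q) ∩ ((P ∪ R) ∩ (S − Q))) = {4, 5, 6, 8, 9}
|((P ∩ (Q − R)) − R) ∪ ((R − Q) ∩ ((P ∪ R) ∩ (S − Q)))| = 5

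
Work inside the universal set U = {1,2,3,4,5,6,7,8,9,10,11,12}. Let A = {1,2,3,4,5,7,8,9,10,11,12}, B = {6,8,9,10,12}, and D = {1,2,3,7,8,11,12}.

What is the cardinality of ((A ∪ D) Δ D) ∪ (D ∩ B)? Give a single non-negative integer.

A ∪ D = {1,2,3,4,5,7,8,9,10,11,12}
(A ∪ D) Δ D = {4,5,9,10}
D ∩ B = {8,12}
((A ∪ D) Δ D) ∪ (D ∩ B) = {4,5,8,9,10,12}
|((A ∪ D) Δ D) ∪ (D ∩ B)| = 6

6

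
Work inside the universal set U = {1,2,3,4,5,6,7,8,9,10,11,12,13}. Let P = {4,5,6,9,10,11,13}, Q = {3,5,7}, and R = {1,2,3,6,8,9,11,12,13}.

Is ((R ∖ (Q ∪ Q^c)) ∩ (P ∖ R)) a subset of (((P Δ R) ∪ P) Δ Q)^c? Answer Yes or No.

Yes

Q^c = {1,2,4,6,8,9,10,11,12,13}
Q ∪ Q^c = {1,2,3,4,5,6,7,8,9,10,11,12,13}
R ∖ (Q ∪ Q^c) = {}
P ∖ R = {4,5,10}
(R ∖ (Q ∪ Q^c)) ∩ (P ∖ R) = {}
P Δ R = {1,2,3,4,5,8,10,12}
(P Δ R) ∪ P = {1,2,3,4,5,6,8,9,10,11,12,13}
((P Δ R) ∪ P) Δ Q = {1,2,4,6,7,8,9,10,11,12,13}
(((P Δ R) ∪ P) Δ Q)^c = {3,5}
Every element of {} is in {3,5}, so (R ∖ (Q ∪ Q^c)) ∩ (P ∖ R) ⊆ (((P Δ R) ∪ P) Δ Q)^c.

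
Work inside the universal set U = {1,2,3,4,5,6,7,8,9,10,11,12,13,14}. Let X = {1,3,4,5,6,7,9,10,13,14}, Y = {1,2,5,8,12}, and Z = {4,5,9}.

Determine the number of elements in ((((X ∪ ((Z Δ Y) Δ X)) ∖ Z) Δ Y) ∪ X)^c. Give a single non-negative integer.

Z Δ Y = {1,2,4,8,9,12}
(Z Δ Y) Δ X = {2,3,5,6,7,8,10,12,13,14}
X ∪ ((Z Δ Y) Δ X) = {1,2,3,4,5,6,7,8,9,10,12,13,14}
(X ∪ ((Z Δ Y) Δ X)) ∖ Z = {1,2,3,6,7,8,10,12,13,14}
((X ∪ ((Z Δ Y) Δ X)) ∖ Z) Δ Y = {3,5,6,7,10,13,14}
(((X ∪ ((Z Δ Y) Δ X)) ∖ Z) Δ Y) ∪ X = {1,3,4,5,6,7,9,10,13,14}
((((X ∪ ((Z Δ Y) Δ X)) ∖ Z) Δ Y) ∪ X)^c = {2,8,11,12}
|((((X ∪ ((Z Δ Y) Δ X)) ∖ Z) Δ Y) ∪ X)^c| = 4

4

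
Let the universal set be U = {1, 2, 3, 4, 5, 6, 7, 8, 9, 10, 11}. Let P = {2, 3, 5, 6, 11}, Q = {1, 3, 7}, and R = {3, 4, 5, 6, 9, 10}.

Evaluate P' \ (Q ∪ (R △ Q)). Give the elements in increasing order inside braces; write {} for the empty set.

{8}

P' = {1, 4, 7, 8, 9, 10}
R △ Q = {1, 4, 5, 6, 7, 9, 10}
Q ∪ (R △ Q) = {1, 3, 4, 5, 6, 7, 9, 10}
P' \ (Q ∪ (R △ Q)) = {8}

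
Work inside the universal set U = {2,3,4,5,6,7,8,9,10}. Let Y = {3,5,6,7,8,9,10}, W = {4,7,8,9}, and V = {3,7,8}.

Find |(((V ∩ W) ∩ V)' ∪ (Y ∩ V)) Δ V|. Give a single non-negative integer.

6

V ∩ W = {7,8}
(V ∩ W) ∩ V = {7,8}
((V ∩ W) ∩ V)' = {2,3,4,5,6,9,10}
Y ∩ V = {3,7,8}
((V ∩ W) ∩ V)' ∪ (Y ∩ V) = {2,3,4,5,6,7,8,9,10}
(((V ∩ W) ∩ V)' ∪ (Y ∩ V)) Δ V = {2,4,5,6,9,10}
|(((V ∩ W) ∩ V)' ∪ (Y ∩ V)) Δ V| = 6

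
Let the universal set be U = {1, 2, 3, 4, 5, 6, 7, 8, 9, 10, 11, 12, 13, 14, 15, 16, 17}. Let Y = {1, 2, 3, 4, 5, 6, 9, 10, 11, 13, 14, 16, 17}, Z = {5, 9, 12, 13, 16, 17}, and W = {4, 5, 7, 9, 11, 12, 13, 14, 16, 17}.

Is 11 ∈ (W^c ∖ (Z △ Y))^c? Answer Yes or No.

Yes

11 ∈ W, so 11 ∉ W^c
11 ∉ Z and 11 ∈ Y, so 11 ∈ Z △ Y
11 ∉ W^c and 11 ∈ (Z △ Y), so 11 ∉ W^c ∖ (Z △ Y)
11 ∈ (W^c ∖ (Z △ Y))^c since 11 ∉ (W^c ∖ (Z △ Y))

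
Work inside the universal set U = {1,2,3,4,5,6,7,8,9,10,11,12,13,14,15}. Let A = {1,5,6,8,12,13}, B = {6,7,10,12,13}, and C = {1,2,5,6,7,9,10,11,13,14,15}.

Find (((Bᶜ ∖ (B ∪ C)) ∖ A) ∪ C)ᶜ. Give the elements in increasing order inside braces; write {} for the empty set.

Bᶜ = {1,2,3,4,5,8,9,11,14,15}
B ∪ C = {1,2,5,6,7,9,10,11,12,13,14,15}
Bᶜ ∖ (B ∪ C) = {3,4,8}
(Bᶜ ∖ (B ∪ C)) ∖ A = {3,4}
((Bᶜ ∖ (B ∪ C)) ∖ A) ∪ C = {1,2,3,4,5,6,7,9,10,11,13,14,15}
(((Bᶜ ∖ (B ∪ C)) ∖ A) ∪ C)ᶜ = {8,12}

{8,12}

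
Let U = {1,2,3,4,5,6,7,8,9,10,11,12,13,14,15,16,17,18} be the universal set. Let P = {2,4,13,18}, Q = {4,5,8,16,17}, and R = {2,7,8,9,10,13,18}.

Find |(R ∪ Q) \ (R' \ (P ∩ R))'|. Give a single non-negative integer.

4

R ∪ Q = {2,4,5,7,8,9,10,13,16,17,18}
R' = {1,3,4,5,6,11,12,14,15,16,17}
P ∩ R = {2,13,18}
R' \ (P ∩ R) = {1,3,4,5,6,11,12,14,15,16,17}
(R' \ (P ∩ R))' = {2,7,8,9,10,13,18}
(R ∪ Q) \ (R' \ (P ∩ R))' = {4,5,16,17}
|(R ∪ Q) \ (R' \ (P ∩ R))'| = 4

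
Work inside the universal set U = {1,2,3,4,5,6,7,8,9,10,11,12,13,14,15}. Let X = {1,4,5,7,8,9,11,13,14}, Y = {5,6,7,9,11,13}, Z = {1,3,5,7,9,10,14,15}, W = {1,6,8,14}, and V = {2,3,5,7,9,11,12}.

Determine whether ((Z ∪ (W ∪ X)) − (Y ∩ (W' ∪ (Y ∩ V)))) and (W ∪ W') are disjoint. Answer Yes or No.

W ∪ X = {1,4,5,6,7,8,9,11,13,14}
Z ∪ (W ∪ X) = {1,3,4,5,6,7,8,9,10,11,13,14,15}
W' = {2,3,4,5,7,9,10,11,12,13,15}
Y ∩ V = {5,7,9,11}
W' ∪ (Y ∩ V) = {2,3,4,5,7,9,10,11,12,13,15}
Y ∩ (W' ∪ (Y ∩ V)) = {5,7,9,11,13}
(Z ∪ (W ∪ X)) − (Y ∩ (W' ∪ (Y ∩ V))) = {1,3,4,6,8,10,14,15}
W ∪ W' = {1,2,3,4,5,6,7,8,9,10,11,12,13,14,15}
1 lies in both, so they are not disjoint.

No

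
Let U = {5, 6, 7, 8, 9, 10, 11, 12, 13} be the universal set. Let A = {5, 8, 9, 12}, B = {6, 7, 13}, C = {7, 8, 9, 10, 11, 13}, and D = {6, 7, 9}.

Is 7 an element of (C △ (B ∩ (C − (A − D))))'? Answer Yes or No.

Yes

7 ∉ A and 7 ∈ D, so 7 ∉ A − D
7 ∈ C and 7 ∉ (A − D), so 7 ∈ C − (A − D)
7 ∈ B and 7 ∈ (C − (A − D)), so 7 ∈ B ∩ (C − (A − D))
7 ∈ C and 7 ∈ (B ∩ (C − (A − D))), so 7 ∉ C △ (B ∩ (C − (A − D)))
7 ∈ (C △ (B ∩ (C − (A − D))))' since 7 ∉ (C △ (B ∩ (C − (A − D))))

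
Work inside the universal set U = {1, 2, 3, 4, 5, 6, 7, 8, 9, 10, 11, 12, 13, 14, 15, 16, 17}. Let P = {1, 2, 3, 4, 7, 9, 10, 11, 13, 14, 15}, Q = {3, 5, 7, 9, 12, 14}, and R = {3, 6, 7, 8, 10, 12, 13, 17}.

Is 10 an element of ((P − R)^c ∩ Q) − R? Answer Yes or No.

No

10 ∈ P and 10 ∈ R, so 10 ∉ P − R
10 ∈ (P − R)^c since 10 ∉ (P − R)
10 ∈ (P − R)^c and 10 ∉ Q, so 10 ∉ (P − R)^c ∩ Q
10 ∉ ((P − R)^c ∩ Q) and 10 ∈ R, so 10 ∉ ((P − R)^c ∩ Q) − R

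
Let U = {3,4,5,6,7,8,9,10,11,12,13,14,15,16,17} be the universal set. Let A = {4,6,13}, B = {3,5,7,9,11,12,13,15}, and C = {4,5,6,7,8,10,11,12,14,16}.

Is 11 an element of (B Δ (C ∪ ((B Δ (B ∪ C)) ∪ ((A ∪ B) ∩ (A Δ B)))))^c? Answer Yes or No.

Yes

11 ∈ B and 11 ∈ C, so 11 ∈ B ∪ C
11 ∈ B and 11 ∈ (B ∪ C), so 11 ∉ B Δ (B ∪ C)
11 ∉ A and 11 ∈ B, so 11 ∈ A ∪ B
11 ∉ A and 11 ∈ B, so 11 ∈ A Δ B
11 ∈ (A ∪ B) and 11 ∈ (A Δ B), so 11 ∈ (A ∪ B) ∩ (A Δ B)
11 ∉ (B Δ (B ∪ C)) and 11 ∈ ((A ∪ B) ∩ (A Δ B)), so 11 ∈ (B Δ (B ∪ C)) ∪ ((A ∪ B) ∩ (A Δ B))
11 ∈ C and 11 ∈ ((B Δ (B ∪ C)) ∪ ((A ∪ B) ∩ (A Δ B))), so 11 ∈ C ∪ ((B Δ (B ∪ C)) ∪ ((A ∪ B) ∩ (A Δ B)))
11 ∈ B and 11 ∈ (C ∪ ((B Δ (B ∪ C)) ∪ ((A ∪ B) ∩ (A Δ B)))), so 11 ∉ B Δ (C ∪ ((B Δ (B ∪ C)) ∪ ((A ∪ B) ∩ (A Δ B))))
11 ∈ (B Δ (C ∪ ((B Δ (B ∪ C)) ∪ ((A ∪ B) ∩ (A Δ B)))))^c since 11 ∉ (B Δ (C ∪ ((B Δ (B ∪ C)) ∪ ((A ∪ B) ∩ (A Δ B)))))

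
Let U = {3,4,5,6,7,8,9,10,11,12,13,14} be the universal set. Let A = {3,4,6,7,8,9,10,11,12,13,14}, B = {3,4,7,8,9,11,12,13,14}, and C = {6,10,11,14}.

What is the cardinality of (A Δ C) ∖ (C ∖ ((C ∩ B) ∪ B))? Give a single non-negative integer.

A Δ C = {3,4,7,8,9,12,13}
C ∩ B = {11,14}
(C ∩ B) ∪ B = {3,4,7,8,9,11,12,13,14}
C ∖ ((C ∩ B) ∪ B) = {6,10}
(A Δ C) ∖ (C ∖ ((C ∩ B) ∪ B)) = {3,4,7,8,9,12,13}
|(A Δ C) ∖ (C ∖ ((C ∩ B) ∪ B))| = 7

7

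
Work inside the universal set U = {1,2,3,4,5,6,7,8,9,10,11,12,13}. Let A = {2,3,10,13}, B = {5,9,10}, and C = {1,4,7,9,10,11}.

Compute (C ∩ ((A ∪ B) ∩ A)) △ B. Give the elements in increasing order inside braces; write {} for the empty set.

A ∪ B = {2,3,5,9,10,13}
(A ∪ B) ∩ A = {2,3,10,13}
C ∩ ((A ∪ B) ∩ A) = {10}
(C ∩ ((A ∪ B) ∩ A)) △ B = {5,9}

{5,9}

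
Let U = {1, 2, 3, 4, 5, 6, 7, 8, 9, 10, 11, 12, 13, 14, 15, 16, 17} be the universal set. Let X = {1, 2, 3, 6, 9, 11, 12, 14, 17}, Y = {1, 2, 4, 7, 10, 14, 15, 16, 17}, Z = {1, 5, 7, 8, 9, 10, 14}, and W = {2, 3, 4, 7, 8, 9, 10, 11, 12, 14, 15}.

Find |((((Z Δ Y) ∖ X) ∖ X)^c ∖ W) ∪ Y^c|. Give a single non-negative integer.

Z Δ Y = {2, 4, 5, 8, 9, 15, 16, 17}
(Z Δ Y) ∖ X = {4, 5, 8, 15, 16}
((Z Δ Y) ∖ X) ∖ X = {4, 5, 8, 15, 16}
(((Z Δ Y) ∖ X) ∖ X)^c = {1, 2, 3, 6, 7, 9, 10, 11, 12, 13, 14, 17}
(((Z Δ Y) ∖ X) ∖ X)^c ∖ W = {1, 6, 13, 17}
Y^c = {3, 5, 6, 8, 9, 11, 12, 13}
((((Z Δ Y) ∖ X) ∖ X)^c ∖ W) ∪ Y^c = {1, 3, 5, 6, 8, 9, 11, 12, 13, 17}
|((((Z Δ Y) ∖ X) ∖ X)^c ∖ W) ∪ Y^c| = 10

10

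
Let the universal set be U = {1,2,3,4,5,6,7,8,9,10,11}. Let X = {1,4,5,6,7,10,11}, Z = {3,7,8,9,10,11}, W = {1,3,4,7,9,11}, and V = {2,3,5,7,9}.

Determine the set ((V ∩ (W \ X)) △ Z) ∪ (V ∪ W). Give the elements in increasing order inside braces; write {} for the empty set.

W \ X = {3,9}
V ∩ (W \ X) = {3,9}
(V ∩ (W \ X)) △ Z = {7,8,10,11}
V ∪ W = {1,2,3,4,5,7,9,11}
((V ∩ (W \ X)) △ Z) ∪ (V ∪ W) = {1,2,3,4,5,7,8,9,10,11}

{1,2,3,4,5,7,8,9,10,11}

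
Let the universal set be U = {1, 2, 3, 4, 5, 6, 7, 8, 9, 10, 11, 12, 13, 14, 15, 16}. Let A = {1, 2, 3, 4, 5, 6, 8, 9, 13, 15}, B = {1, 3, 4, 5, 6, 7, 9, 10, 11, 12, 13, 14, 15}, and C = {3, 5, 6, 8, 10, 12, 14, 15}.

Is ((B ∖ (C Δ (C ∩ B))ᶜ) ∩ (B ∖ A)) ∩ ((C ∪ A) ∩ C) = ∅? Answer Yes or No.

C ∩ B = {3, 5, 6, 10, 12, 14, 15}
C Δ (C ∩ B) = {8}
(C Δ (C ∩ B))ᶜ = {1, 2, 3, 4, 5, 6, 7, 9, 10, 11, 12, 13, 14, 15, 16}
B ∖ (C Δ (C ∩ B))ᶜ = {}
B ∖ A = {7, 10, 11, 12, 14}
(B ∖ (C Δ (C ∩ B))ᶜ) ∩ (B ∖ A) = {}
C ∪ A = {1, 2, 3, 4, 5, 6, 8, 9, 10, 12, 13, 14, 15}
(C ∪ A) ∩ C = {3, 5, 6, 8, 10, 12, 14, 15}
{} and {3, 5, 6, 8, 10, 12, 14, 15} share no elements.

Yes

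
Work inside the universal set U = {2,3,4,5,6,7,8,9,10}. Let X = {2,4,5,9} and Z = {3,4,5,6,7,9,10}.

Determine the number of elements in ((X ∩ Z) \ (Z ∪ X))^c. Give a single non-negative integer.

9

X ∩ Z = {4,5,9}
Z ∪ X = {2,3,4,5,6,7,9,10}
(X ∩ Z) \ (Z ∪ X) = {}
((X ∩ Z) \ (Z ∪ X))^c = {2,3,4,5,6,7,8,9,10}
|((X ∩ Z) \ (Z ∪ X))^c| = 9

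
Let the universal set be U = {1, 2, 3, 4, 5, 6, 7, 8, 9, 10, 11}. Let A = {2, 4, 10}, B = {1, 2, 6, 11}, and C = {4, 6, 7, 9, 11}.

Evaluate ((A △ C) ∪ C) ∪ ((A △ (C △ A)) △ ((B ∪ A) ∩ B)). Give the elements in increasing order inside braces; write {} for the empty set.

{1, 2, 4, 6, 7, 9, 10, 11}

A △ C = {2, 6, 7, 9, 10, 11}
(A △ C) ∪ C = {2, 4, 6, 7, 9, 10, 11}
C △ A = {2, 6, 7, 9, 10, 11}
A △ (C △ A) = {4, 6, 7, 9, 11}
B ∪ A = {1, 2, 4, 6, 10, 11}
(B ∪ A) ∩ B = {1, 2, 6, 11}
(A △ (C △ A)) △ ((B ∪ A) ∩ B) = {1, 2, 4, 7, 9}
((A △ C) ∪ C) ∪ ((A △ (C △ A)) △ ((B ∪ A) ∩ B)) = {1, 2, 4, 6, 7, 9, 10, 11}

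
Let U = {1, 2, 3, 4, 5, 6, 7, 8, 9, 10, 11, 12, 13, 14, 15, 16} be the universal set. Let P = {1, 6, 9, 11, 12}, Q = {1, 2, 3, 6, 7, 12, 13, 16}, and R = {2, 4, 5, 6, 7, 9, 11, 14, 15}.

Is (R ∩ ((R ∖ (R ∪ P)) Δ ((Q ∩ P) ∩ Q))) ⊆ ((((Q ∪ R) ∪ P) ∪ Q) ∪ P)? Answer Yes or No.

Yes

R ∪ P = {1, 2, 4, 5, 6, 7, 9, 11, 12, 14, 15}
R ∖ (R ∪ P) = {}
Q ∩ P = {1, 6, 12}
(Q ∩ P) ∩ Q = {1, 6, 12}
(R ∖ (R ∪ P)) Δ ((Q ∩ P) ∩ Q) = {1, 6, 12}
R ∩ ((R ∖ (R ∪ P)) Δ ((Q ∩ P) ∩ Q)) = {6}
Q ∪ R = {1, 2, 3, 4, 5, 6, 7, 9, 11, 12, 13, 14, 15, 16}
(Q ∪ R) ∪ P = {1, 2, 3, 4, 5, 6, 7, 9, 11, 12, 13, 14, 15, 16}
((Q ∪ R) ∪ P) ∪ Q = {1, 2, 3, 4, 5, 6, 7, 9, 11, 12, 13, 14, 15, 16}
(((Q ∪ R) ∪ P) ∪ Q) ∪ P = {1, 2, 3, 4, 5, 6, 7, 9, 11, 12, 13, 14, 15, 16}
Every element of {6} is in {1, 2, 3, 4, 5, 6, 7, 9, 11, 12, 13, 14, 15, 16}, so R ∩ ((R ∖ (R ∪ P)) Δ ((Q ∩ P) ∩ Q)) ⊆ (((Q ∪ R) ∪ P) ∪ Q) ∪ P.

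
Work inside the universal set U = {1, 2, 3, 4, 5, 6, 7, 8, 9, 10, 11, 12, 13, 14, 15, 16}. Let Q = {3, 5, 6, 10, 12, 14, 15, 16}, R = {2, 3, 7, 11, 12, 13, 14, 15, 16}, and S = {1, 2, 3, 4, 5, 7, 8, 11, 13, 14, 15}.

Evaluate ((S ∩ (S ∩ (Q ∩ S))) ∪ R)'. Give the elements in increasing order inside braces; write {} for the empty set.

{1, 4, 6, 8, 9, 10}

Q ∩ S = {3, 5, 14, 15}
S ∩ (Q ∩ S) = {3, 5, 14, 15}
S ∩ (S ∩ (Q ∩ S)) = {3, 5, 14, 15}
(S ∩ (S ∩ (Q ∩ S))) ∪ R = {2, 3, 5, 7, 11, 12, 13, 14, 15, 16}
((S ∩ (S ∩ (Q ∩ S))) ∪ R)' = {1, 4, 6, 8, 9, 10}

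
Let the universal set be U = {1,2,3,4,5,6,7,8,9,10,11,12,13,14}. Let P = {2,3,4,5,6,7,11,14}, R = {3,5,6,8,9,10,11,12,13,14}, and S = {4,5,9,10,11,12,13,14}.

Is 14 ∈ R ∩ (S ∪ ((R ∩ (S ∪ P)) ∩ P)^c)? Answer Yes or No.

14 ∈ S and 14 ∈ P, so 14 ∈ S ∪ P
14 ∈ R and 14 ∈ (S ∪ P), so 14 ∈ R ∩ (S ∪ P)
14 ∈ (R ∩ (S ∪ P)) and 14 ∈ P, so 14 ∈ (R ∩ (S ∪ P)) ∩ P
14 ∉ ((R ∩ (S ∪ P)) ∩ P)^c since 14 ∈ ((R ∩ (S ∪ P)) ∩ P)
14 ∈ S and 14 ∉ ((R ∩ (S ∪ P)) ∩ P)^c, so 14 ∈ S ∪ ((R ∩ (S ∪ P)) ∩ P)^c
14 ∈ R and 14 ∈ (S ∪ ((R ∩ (S ∪ P)) ∩ P)^c), so 14 ∈ R ∩ (S ∪ ((R ∩ (S ∪ P)) ∩ P)^c)

Yes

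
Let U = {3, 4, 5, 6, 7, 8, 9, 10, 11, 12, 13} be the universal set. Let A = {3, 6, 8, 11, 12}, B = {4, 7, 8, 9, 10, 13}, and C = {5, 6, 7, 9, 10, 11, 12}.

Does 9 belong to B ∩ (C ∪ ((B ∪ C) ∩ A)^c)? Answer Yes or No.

Yes

9 ∈ B and 9 ∈ C, so 9 ∈ B ∪ C
9 ∈ (B ∪ C) and 9 ∉ A, so 9 ∉ (B ∪ C) ∩ A
9 ∈ ((B ∪ C) ∩ A)^c since 9 ∉ ((B ∪ C) ∩ A)
9 ∈ C and 9 ∈ ((B ∪ C) ∩ A)^c, so 9 ∈ C ∪ ((B ∪ C) ∩ A)^c
9 ∈ B and 9 ∈ (C ∪ ((B ∪ C) ∩ A)^c), so 9 ∈ B ∩ (C ∪ ((B ∪ C) ∩ A)^c)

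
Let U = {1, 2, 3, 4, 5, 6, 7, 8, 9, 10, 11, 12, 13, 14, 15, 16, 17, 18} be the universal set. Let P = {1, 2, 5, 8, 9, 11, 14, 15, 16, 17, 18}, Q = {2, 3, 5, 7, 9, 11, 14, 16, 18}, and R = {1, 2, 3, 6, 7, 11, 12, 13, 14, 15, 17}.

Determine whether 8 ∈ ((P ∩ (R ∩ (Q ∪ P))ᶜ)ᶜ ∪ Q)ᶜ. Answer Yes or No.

8 ∉ Q and 8 ∈ P, so 8 ∈ Q ∪ P
8 ∉ R and 8 ∈ (Q ∪ P), so 8 ∉ R ∩ (Q ∪ P)
8 ∈ (R ∩ (Q ∪ P))ᶜ since 8 ∉ (R ∩ (Q ∪ P))
8 ∈ P and 8 ∈ (R ∩ (Q ∪ P))ᶜ, so 8 ∈ P ∩ (R ∩ (Q ∪ P))ᶜ
8 ∉ (P ∩ (R ∩ (Q ∪ P))ᶜ)ᶜ since 8 ∈ (P ∩ (R ∩ (Q ∪ P))ᶜ)
8 ∉ (P ∩ (R ∩ (Q ∪ P))ᶜ)ᶜ and 8 ∉ Q, so 8 ∉ (P ∩ (R ∩ (Q ∪ P))ᶜ)ᶜ ∪ Q
8 ∈ ((P ∩ (R ∩ (Q ∪ P))ᶜ)ᶜ ∪ Q)ᶜ since 8 ∉ ((P ∩ (R ∩ (Q ∪ P))ᶜ)ᶜ ∪ Q)

Yes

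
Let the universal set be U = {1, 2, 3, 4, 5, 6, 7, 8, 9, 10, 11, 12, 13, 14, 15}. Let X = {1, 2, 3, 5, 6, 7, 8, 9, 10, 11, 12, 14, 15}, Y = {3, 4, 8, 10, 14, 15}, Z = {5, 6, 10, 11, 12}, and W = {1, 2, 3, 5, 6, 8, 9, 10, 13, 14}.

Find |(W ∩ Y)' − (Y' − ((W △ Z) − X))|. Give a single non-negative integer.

3

W ∩ Y = {3, 8, 10, 14}
(W ∩ Y)' = {1, 2, 4, 5, 6, 7, 9, 11, 12, 13, 15}
Y' = {1, 2, 5, 6, 7, 9, 11, 12, 13}
W △ Z = {1, 2, 3, 8, 9, 11, 12, 13, 14}
(W △ Z) − X = {13}
Y' − ((W △ Z) − X) = {1, 2, 5, 6, 7, 9, 11, 12}
(W ∩ Y)' − (Y' − ((W △ Z) − X)) = {4, 13, 15}
|(W ∩ Y)' − (Y' − ((W △ Z) − X))| = 3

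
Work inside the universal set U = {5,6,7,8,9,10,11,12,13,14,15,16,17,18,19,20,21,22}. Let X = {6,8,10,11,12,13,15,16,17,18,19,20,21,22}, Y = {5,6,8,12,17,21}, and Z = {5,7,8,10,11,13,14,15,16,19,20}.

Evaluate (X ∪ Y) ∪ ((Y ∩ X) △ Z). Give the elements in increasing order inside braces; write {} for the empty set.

X ∪ Y = {5,6,8,10,11,12,13,15,16,17,18,19,20,21,22}
Y ∩ X = {6,8,12,17,21}
(Y ∩ X) △ Z = {5,6,7,10,11,12,13,14,15,16,17,19,20,21}
(X ∪ Y) ∪ ((Y ∩ X) △ Z) = {5,6,7,8,10,11,12,13,14,15,16,17,18,19,20,21,22}

{5,6,7,8,10,11,12,13,14,15,16,17,18,19,20,21,22}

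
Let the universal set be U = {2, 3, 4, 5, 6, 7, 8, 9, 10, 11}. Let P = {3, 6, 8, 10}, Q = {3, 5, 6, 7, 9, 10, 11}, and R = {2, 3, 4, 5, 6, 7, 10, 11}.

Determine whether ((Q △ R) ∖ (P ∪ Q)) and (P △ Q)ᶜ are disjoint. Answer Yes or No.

No

Q △ R = {2, 4, 9}
P ∪ Q = {3, 5, 6, 7, 8, 9, 10, 11}
(Q △ R) ∖ (P ∪ Q) = {2, 4}
P △ Q = {5, 7, 8, 9, 11}
(P △ Q)ᶜ = {2, 3, 4, 6, 10}
2 lies in both, so they are not disjoint.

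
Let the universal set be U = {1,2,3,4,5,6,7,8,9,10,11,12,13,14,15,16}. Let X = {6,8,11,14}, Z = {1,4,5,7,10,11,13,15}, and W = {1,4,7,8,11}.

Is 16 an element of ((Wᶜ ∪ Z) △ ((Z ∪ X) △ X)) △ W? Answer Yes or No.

16 ∉ W, so 16 ∈ Wᶜ
16 ∈ Wᶜ and 16 ∉ Z, so 16 ∈ Wᶜ ∪ Z
16 ∉ Z and 16 ∉ X, so 16 ∉ Z ∪ X
16 ∉ (Z ∪ X) and 16 ∉ X, so 16 ∉ (Z ∪ X) △ X
16 ∈ (Wᶜ ∪ Z) and 16 ∉ ((Z ∪ X) △ X), so 16 ∈ (Wᶜ ∪ Z) △ ((Z ∪ X) △ X)
16 ∈ ((Wᶜ ∪ Z) △ ((Z ∪ X) △ X)) and 16 ∉ W, so 16 ∈ ((Wᶜ ∪ Z) △ ((Z ∪ X) △ X)) △ W

Yes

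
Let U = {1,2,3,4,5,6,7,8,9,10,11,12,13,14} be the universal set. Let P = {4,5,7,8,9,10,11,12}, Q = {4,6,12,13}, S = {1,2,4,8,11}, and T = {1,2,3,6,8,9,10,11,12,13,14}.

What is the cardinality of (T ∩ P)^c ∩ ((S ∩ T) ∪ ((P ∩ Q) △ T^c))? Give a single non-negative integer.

T ∩ P = {8,9,10,11,12}
(T ∩ P)^c = {1,2,3,4,5,6,7,13,14}
S ∩ T = {1,2,8,11}
P ∩ Q = {4,12}
T^c = {4,5,7}
(P ∩ Q) △ T^c = {5,7,12}
(S ∩ T) ∪ ((P ∩ Q) △ T^c) = {1,2,5,7,8,11,12}
(T ∩ P)^c ∩ ((S ∩ T) ∪ ((P ∩ Q) △ T^c)) = {1,2,5,7}
|(T ∩ P)^c ∩ ((S ∩ T) ∪ ((P ∩ Q) △ T^c))| = 4

4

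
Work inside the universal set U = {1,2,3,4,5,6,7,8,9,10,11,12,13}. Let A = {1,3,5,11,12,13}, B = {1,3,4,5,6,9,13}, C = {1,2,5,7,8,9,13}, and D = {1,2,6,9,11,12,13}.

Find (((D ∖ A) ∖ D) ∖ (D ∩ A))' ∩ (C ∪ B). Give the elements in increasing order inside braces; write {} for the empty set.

D ∖ A = {2,6,9}
(D ∖ A) ∖ D = {}
D ∩ A = {1,11,12,13}
((D ∖ A) ∖ D) ∖ (D ∩ A) = {}
(((D ∖ A) ∖ D) ∖ (D ∩ A))' = {1,2,3,4,5,6,7,8,9,10,11,12,13}
C ∪ B = {1,2,3,4,5,6,7,8,9,13}
(((D ∖ A) ∖ D) ∖ (D ∩ A))' ∩ (C ∪ B) = {1,2,3,4,5,6,7,8,9,13}

{1,2,3,4,5,6,7,8,9,13}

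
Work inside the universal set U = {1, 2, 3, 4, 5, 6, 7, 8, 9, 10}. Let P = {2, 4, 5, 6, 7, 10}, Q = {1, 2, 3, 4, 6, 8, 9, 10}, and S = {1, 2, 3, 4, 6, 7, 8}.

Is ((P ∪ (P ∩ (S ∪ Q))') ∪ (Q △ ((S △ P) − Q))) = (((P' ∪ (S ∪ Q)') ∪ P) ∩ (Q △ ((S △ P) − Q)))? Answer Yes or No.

No

S ∪ Q = {1, 2, 3, 4, 6, 7, 8, 9, 10}
P ∩ (S ∪ Q) = {2, 4, 6, 7, 10}
(P ∩ (S ∪ Q))' = {1, 3, 5, 8, 9}
P ∪ (P ∩ (S ∪ Q))' = {1, 2, 3, 4, 5, 6, 7, 8, 9, 10}
S △ P = {1, 3, 5, 8, 10}
(S △ P) − Q = {5}
Q △ ((S △ P) − Q) = {1, 2, 3, 4, 5, 6, 8, 9, 10}
(P ∪ (P ∩ (S ∪ Q))') ∪ (Q △ ((S △ P) − Q)) = {1, 2, 3, 4, 5, 6, 7, 8, 9, 10}
P' = {1, 3, 8, 9}
(S ∪ Q)' = {5}
P' ∪ (S ∪ Q)' = {1, 3, 5, 8, 9}
(P' ∪ (S ∪ Q)') ∪ P = {1, 2, 3, 4, 5, 6, 7, 8, 9, 10}
((P' ∪ (S ∪ Q)') ∪ P) ∩ (Q △ ((S △ P) − Q)) = {1, 2, 3, 4, 5, 6, 8, 9, 10}
7 ∈ (P ∪ (P ∩ (S ∪ Q))') ∪ (Q △ ((S △ P) − Q)) but 7 ∉ ((P' ∪ (S ∪ Q)') ∪ P) ∩ (Q △ ((S △ P) − Q)), so they differ.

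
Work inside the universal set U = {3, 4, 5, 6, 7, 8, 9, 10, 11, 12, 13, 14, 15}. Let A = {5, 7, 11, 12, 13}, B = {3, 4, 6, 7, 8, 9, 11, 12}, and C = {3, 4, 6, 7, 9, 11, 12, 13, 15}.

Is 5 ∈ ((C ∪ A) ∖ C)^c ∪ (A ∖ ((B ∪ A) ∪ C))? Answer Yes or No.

No

5 ∉ C and 5 ∈ A, so 5 ∈ C ∪ A
5 ∈ (C ∪ A) and 5 ∉ C, so 5 ∈ (C ∪ A) ∖ C
5 ∉ ((C ∪ A) ∖ C)^c since 5 ∈ ((C ∪ A) ∖ C)
5 ∉ B and 5 ∈ A, so 5 ∈ B ∪ A
5 ∈ (B ∪ A) and 5 ∉ C, so 5 ∈ (B ∪ A) ∪ C
5 ∈ A and 5 ∈ ((B ∪ A) ∪ C), so 5 ∉ A ∖ ((B ∪ A) ∪ C)
5 ∉ ((C ∪ A) ∖ C)^c and 5 ∉ (A ∖ ((B ∪ A) ∪ C)), so 5 ∉ ((C ∪ A) ∖ C)^c ∪ (A ∖ ((B ∪ A) ∪ C))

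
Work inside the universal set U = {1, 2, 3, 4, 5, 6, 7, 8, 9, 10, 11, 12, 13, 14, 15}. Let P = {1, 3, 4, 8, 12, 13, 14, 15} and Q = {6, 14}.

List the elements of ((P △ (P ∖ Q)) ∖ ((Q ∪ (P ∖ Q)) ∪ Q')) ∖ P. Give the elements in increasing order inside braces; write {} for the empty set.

P ∖ Q = {1, 3, 4, 8, 12, 13, 15}
P △ (P ∖ Q) = {14}
Q ∪ (P ∖ Q) = {1, 3, 4, 6, 8, 12, 13, 14, 15}
Q' = {1, 2, 3, 4, 5, 7, 8, 9, 10, 11, 12, 13, 15}
(Q ∪ (P ∖ Q)) ∪ Q' = {1, 2, 3, 4, 5, 6, 7, 8, 9, 10, 11, 12, 13, 14, 15}
(P △ (P ∖ Q)) ∖ ((Q ∪ (P ∖ Q)) ∪ Q') = {}
((P △ (P ∖ Q)) ∖ ((Q ∪ (P ∖ Q)) ∪ Q')) ∖ P = {}

{}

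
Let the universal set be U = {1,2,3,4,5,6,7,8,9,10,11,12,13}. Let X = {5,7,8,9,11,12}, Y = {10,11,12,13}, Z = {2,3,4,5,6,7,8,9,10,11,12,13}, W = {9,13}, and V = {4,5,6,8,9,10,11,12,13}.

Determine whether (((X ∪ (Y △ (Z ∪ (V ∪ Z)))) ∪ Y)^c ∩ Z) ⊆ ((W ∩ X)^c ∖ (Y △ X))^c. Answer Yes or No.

V ∪ Z = {2,3,4,5,6,7,8,9,10,11,12,13}
Z ∪ (V ∪ Z) = {2,3,4,5,6,7,8,9,10,11,12,13}
Y △ (Z ∪ (V ∪ Z)) = {2,3,4,5,6,7,8,9}
X ∪ (Y △ (Z ∪ (V ∪ Z))) = {2,3,4,5,6,7,8,9,11,12}
(X ∪ (Y △ (Z ∪ (V ∪ Z)))) ∪ Y = {2,3,4,5,6,7,8,9,10,11,12,13}
((X ∪ (Y △ (Z ∪ (V ∪ Z)))) ∪ Y)^c = {1}
((X ∪ (Y △ (Z ∪ (V ∪ Z)))) ∪ Y)^c ∩ Z = {}
W ∩ X = {9}
(W ∩ X)^c = {1,2,3,4,5,6,7,8,10,11,12,13}
Y △ X = {5,7,8,9,10,13}
(W ∩ X)^c ∖ (Y △ X) = {1,2,3,4,6,11,12}
((W ∩ X)^c ∖ (Y △ X))^c = {5,7,8,9,10,13}
Every element of {} is in {5,7,8,9,10,13}, so ((X ∪ (Y △ (Z ∪ (V ∪ Z)))) ∪ Y)^c ∩ Z ⊆ ((W ∩ X)^c ∖ (Y △ X))^c.

Yes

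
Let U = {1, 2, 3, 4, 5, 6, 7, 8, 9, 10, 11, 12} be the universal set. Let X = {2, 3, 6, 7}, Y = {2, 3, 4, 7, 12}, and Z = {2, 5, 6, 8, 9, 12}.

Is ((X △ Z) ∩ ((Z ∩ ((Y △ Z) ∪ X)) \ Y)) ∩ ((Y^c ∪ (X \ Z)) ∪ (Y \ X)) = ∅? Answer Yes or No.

No

X △ Z = {3, 5, 7, 8, 9, 12}
Y △ Z = {3, 4, 5, 6, 7, 8, 9}
(Y △ Z) ∪ X = {2, 3, 4, 5, 6, 7, 8, 9}
Z ∩ ((Y △ Z) ∪ X) = {2, 5, 6, 8, 9}
(Z ∩ ((Y △ Z) ∪ X)) \ Y = {5, 6, 8, 9}
(X △ Z) ∩ ((Z ∩ ((Y △ Z) ∪ X)) \ Y) = {5, 8, 9}
Y^c = {1, 5, 6, 8, 9, 10, 11}
X \ Z = {3, 7}
Y^c ∪ (X \ Z) = {1, 3, 5, 6, 7, 8, 9, 10, 11}
Y \ X = {4, 12}
(Y^c ∪ (X \ Z)) ∪ (Y \ X) = {1, 3, 4, 5, 6, 7, 8, 9, 10, 11, 12}
5 lies in both, so they are not disjoint.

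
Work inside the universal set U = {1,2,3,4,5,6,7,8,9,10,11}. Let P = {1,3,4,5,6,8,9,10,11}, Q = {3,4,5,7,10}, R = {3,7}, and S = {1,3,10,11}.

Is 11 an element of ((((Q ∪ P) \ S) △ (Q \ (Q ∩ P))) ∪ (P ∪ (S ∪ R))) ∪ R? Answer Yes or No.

Yes

11 ∉ Q and 11 ∈ P, so 11 ∈ Q ∪ P
11 ∈ (Q ∪ P) and 11 ∈ S, so 11 ∉ (Q ∪ P) \ S
11 ∉ Q and 11 ∈ P, so 11 ∉ Q ∩ P
11 ∉ Q and 11 ∉ (Q ∩ P), so 11 ∉ Q \ (Q ∩ P)
11 ∉ ((Q ∪ P) \ S) and 11 ∉ (Q \ (Q ∩ P)), so 11 ∉ ((Q ∪ P) \ S) △ (Q \ (Q ∩ P))
11 ∈ S and 11 ∉ R, so 11 ∈ S ∪ R
11 ∈ P and 11 ∈ (S ∪ R), so 11 ∈ P ∪ (S ∪ R)
11 ∉ (((Q ∪ P) \ S) △ (Q \ (Q ∩ P))) and 11 ∈ (P ∪ (S ∪ R)), so 11 ∈ (((Q ∪ P) \ S) △ (Q \ (Q ∩ P))) ∪ (P ∪ (S ∪ R))
11 ∈ ((((Q ∪ P) \ S) △ (Q \ (Q ∩ P))) ∪ (P ∪ (S ∪ R))) and 11 ∉ R, so 11 ∈ ((((Q ∪ P) \ S) △ (Q \ (Q ∩ P))) ∪ (P ∪ (S ∪ R))) ∪ R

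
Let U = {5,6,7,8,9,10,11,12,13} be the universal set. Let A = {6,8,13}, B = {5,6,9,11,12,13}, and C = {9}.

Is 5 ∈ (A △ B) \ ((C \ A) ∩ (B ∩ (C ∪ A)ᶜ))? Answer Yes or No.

5 ∉ A and 5 ∈ B, so 5 ∈ A △ B
5 ∉ C and 5 ∉ A, so 5 ∉ C \ A
5 ∉ C and 5 ∉ A, so 5 ∉ C ∪ A
5 ∈ (C ∪ A)ᶜ since 5 ∉ (C ∪ A)
5 ∈ B and 5 ∈ (C ∪ A)ᶜ, so 5 ∈ B ∩ (C ∪ A)ᶜ
5 ∉ (C \ A) and 5 ∈ (B ∩ (C ∪ A)ᶜ), so 5 ∉ (C \ A) ∩ (B ∩ (C ∪ A)ᶜ)
5 ∈ (A △ B) and 5 ∉ ((C \ A) ∩ (B ∩ (C ∪ A)ᶜ)), so 5 ∈ (A △ B) \ ((C \ A) ∩ (B ∩ (C ∪ A)ᶜ))

Yes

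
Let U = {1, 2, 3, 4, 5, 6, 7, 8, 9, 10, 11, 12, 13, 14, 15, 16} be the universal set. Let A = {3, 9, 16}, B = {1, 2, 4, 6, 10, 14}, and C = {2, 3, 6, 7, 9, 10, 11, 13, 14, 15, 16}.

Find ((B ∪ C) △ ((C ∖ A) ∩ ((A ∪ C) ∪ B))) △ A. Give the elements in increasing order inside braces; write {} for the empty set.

{1, 4}

B ∪ C = {1, 2, 3, 4, 6, 7, 9, 10, 11, 13, 14, 15, 16}
C ∖ A = {2, 6, 7, 10, 11, 13, 14, 15}
A ∪ C = {2, 3, 6, 7, 9, 10, 11, 13, 14, 15, 16}
(A ∪ C) ∪ B = {1, 2, 3, 4, 6, 7, 9, 10, 11, 13, 14, 15, 16}
(C ∖ A) ∩ ((A ∪ C) ∪ B) = {2, 6, 7, 10, 11, 13, 14, 15}
(B ∪ C) △ ((C ∖ A) ∩ ((A ∪ C) ∪ B)) = {1, 3, 4, 9, 16}
((B ∪ C) △ ((C ∖ A) ∩ ((A ∪ C) ∪ B))) △ A = {1, 4}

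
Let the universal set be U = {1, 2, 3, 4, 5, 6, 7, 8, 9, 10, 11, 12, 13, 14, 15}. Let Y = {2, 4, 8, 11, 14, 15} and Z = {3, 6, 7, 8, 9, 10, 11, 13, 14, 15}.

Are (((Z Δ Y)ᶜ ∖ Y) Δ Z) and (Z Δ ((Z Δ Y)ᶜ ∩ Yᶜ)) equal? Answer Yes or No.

Yes

Z Δ Y = {2, 3, 4, 6, 7, 9, 10, 13}
(Z Δ Y)ᶜ = {1, 5, 8, 11, 12, 14, 15}
(Z Δ Y)ᶜ ∖ Y = {1, 5, 12}
((Z Δ Y)ᶜ ∖ Y) Δ Z = {1, 3, 5, 6, 7, 8, 9, 10, 11, 12, 13, 14, 15}
Yᶜ = {1, 3, 5, 6, 7, 9, 10, 12, 13}
(Z Δ Y)ᶜ ∩ Yᶜ = {1, 5, 12}
Z Δ ((Z Δ Y)ᶜ ∩ Yᶜ) = {1, 3, 5, 6, 7, 8, 9, 10, 11, 12, 13, 14, 15}
Both equal {1, 3, 5, 6, 7, 8, 9, 10, 11, 12, 13, 14, 15}, so ((Z Δ Y)ᶜ ∖ Y) Δ Z = Z Δ ((Z Δ Y)ᶜ ∩ Yᶜ).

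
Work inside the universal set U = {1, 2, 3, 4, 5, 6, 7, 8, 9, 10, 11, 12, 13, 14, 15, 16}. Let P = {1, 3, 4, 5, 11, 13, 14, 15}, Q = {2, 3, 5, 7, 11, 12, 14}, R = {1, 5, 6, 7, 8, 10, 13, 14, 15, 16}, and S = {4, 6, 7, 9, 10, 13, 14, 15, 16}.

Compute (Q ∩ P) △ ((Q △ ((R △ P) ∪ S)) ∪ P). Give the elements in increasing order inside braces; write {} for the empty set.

{1, 2, 4, 6, 8, 9, 10, 12, 13, 15, 16}

Q ∩ P = {3, 5, 11, 14}
R △ P = {3, 4, 6, 7, 8, 10, 11, 16}
(R △ P) ∪ S = {3, 4, 6, 7, 8, 9, 10, 11, 13, 14, 15, 16}
Q △ ((R △ P) ∪ S) = {2, 4, 5, 6, 8, 9, 10, 12, 13, 15, 16}
(Q △ ((R △ P) ∪ S)) ∪ P = {1, 2, 3, 4, 5, 6, 8, 9, 10, 11, 12, 13, 14, 15, 16}
(Q ∩ P) △ ((Q △ ((R △ P) ∪ S)) ∪ P) = {1, 2, 4, 6, 8, 9, 10, 12, 13, 15, 16}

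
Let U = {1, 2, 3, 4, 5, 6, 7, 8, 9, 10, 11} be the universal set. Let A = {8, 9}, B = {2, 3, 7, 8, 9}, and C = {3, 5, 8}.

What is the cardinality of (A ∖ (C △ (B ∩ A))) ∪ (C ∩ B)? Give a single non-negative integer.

B ∩ A = {8, 9}
C △ (B ∩ A) = {3, 5, 9}
A ∖ (C △ (B ∩ A)) = {8}
C ∩ B = {3, 8}
(A ∖ (C △ (B ∩ A))) ∪ (C ∩ B) = {3, 8}
|(A ∖ (C △ (B ∩ A))) ∪ (C ∩ B)| = 2

2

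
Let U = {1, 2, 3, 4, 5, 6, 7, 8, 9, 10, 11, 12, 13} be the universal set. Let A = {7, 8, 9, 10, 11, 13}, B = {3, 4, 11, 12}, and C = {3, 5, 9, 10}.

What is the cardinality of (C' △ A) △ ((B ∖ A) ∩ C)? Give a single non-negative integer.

C' = {1, 2, 4, 6, 7, 8, 11, 12, 13}
C' △ A = {1, 2, 4, 6, 9, 10, 12}
B ∖ A = {3, 4, 12}
(B ∖ A) ∩ C = {3}
(C' △ A) △ ((B ∖ A) ∩ C) = {1, 2, 3, 4, 6, 9, 10, 12}
|(C' △ A) △ ((B ∖ A) ∩ C)| = 8

8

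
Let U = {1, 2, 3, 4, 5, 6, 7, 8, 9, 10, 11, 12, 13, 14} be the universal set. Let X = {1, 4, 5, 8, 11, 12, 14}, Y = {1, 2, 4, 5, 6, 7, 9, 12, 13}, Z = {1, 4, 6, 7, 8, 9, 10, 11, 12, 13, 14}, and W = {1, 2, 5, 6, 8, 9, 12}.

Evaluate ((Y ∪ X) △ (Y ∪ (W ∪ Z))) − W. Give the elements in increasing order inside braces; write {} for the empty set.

{10}

Y ∪ X = {1, 2, 4, 5, 6, 7, 8, 9, 11, 12, 13, 14}
W ∪ Z = {1, 2, 4, 5, 6, 7, 8, 9, 10, 11, 12, 13, 14}
Y ∪ (W ∪ Z) = {1, 2, 4, 5, 6, 7, 8, 9, 10, 11, 12, 13, 14}
(Y ∪ X) △ (Y ∪ (W ∪ Z)) = {10}
((Y ∪ X) △ (Y ∪ (W ∪ Z))) − W = {10}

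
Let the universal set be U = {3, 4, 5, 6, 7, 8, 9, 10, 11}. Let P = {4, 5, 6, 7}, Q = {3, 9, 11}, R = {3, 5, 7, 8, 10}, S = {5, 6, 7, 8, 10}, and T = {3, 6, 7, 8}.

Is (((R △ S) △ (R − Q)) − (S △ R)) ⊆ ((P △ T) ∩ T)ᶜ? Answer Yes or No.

No

R △ S = {3, 6}
R − Q = {5, 7, 8, 10}
(R △ S) △ (R − Q) = {3, 5, 6, 7, 8, 10}
S △ R = {3, 6}
((R △ S) △ (R − Q)) − (S △ R) = {5, 7, 8, 10}
P △ T = {3, 4, 5, 8}
(P △ T) ∩ T = {3, 8}
((P △ T) ∩ T)ᶜ = {4, 5, 6, 7, 9, 10, 11}
8 ∈ ((R △ S) △ (R − Q)) − (S △ R) but 8 ∉ ((P △ T) ∩ T)ᶜ, so the inclusion fails.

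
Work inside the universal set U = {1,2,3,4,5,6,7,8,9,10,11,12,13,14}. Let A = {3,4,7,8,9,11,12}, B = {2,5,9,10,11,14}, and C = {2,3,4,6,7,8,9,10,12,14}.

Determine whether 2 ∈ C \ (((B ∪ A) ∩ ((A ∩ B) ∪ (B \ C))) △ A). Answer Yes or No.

Yes

2 ∈ B and 2 ∉ A, so 2 ∈ B ∪ A
2 ∉ A and 2 ∈ B, so 2 ∉ A ∩ B
2 ∈ B and 2 ∈ C, so 2 ∉ B \ C
2 ∉ (A ∩ B) and 2 ∉ (B \ C), so 2 ∉ (A ∩ B) ∪ (B \ C)
2 ∈ (B ∪ A) and 2 ∉ ((A ∩ B) ∪ (B \ C)), so 2 ∉ (B ∪ A) ∩ ((A ∩ B) ∪ (B \ C))
2 ∉ ((B ∪ A) ∩ ((A ∩ B) ∪ (B \ C))) and 2 ∉ A, so 2 ∉ ((B ∪ A) ∩ ((A ∩ B) ∪ (B \ C))) △ A
2 ∈ C and 2 ∉ (((B ∪ A) ∩ ((A ∩ B) ∪ (B \ C))) △ A), so 2 ∈ C \ (((B ∪ A) ∩ ((A ∩ B) ∪ (B \ C))) △ A)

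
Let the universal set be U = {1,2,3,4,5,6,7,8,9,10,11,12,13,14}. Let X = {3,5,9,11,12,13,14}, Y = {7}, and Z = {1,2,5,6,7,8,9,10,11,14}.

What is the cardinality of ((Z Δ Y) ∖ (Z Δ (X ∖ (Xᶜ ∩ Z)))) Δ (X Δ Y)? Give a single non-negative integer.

4

Z Δ Y = {1,2,5,6,8,9,10,11,14}
Xᶜ = {1,2,4,6,7,8,10}
Xᶜ ∩ Z = {1,2,6,7,8,10}
X ∖ (Xᶜ ∩ Z) = {3,5,9,11,12,13,14}
Z Δ (X ∖ (Xᶜ ∩ Z)) = {1,2,3,6,7,8,10,12,13}
(Z Δ Y) ∖ (Z Δ (X ∖ (Xᶜ ∩ Z))) = {5,9,11,14}
X Δ Y = {3,5,7,9,11,12,13,14}
((Z Δ Y) ∖ (Z Δ (X ∖ (Xᶜ ∩ Z)))) Δ (X Δ Y) = {3,7,12,13}
|((Z Δ Y) ∖ (Z Δ (X ∖ (Xᶜ ∩ Z)))) Δ (X Δ Y)| = 4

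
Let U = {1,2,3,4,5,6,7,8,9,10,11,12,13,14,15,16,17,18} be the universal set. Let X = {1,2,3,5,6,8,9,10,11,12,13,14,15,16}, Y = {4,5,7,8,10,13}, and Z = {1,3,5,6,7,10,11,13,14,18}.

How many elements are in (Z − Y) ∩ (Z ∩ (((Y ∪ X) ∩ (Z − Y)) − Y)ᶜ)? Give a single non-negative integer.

1

Z − Y = {1,3,6,11,14,18}
Y ∪ X = {1,2,3,4,5,6,7,8,9,10,11,12,13,14,15,16}
(Y ∪ X) ∩ (Z − Y) = {1,3,6,11,14}
((Y ∪ X) ∩ (Z − Y)) − Y = {1,3,6,11,14}
(((Y ∪ X) ∩ (Z − Y)) − Y)ᶜ = {2,4,5,7,8,9,10,12,13,15,16,17,18}
Z ∩ (((Y ∪ X) ∩ (Z − Y)) − Y)ᶜ = {5,7,10,13,18}
(Z − Y) ∩ (Z ∩ (((Y ∪ X) ∩ (Z − Y)) − Y)ᶜ) = {18}
|(Z − Y) ∩ (Z ∩ (((Y ∪ X) ∩ (Z − Y)) − Y)ᶜ)| = 1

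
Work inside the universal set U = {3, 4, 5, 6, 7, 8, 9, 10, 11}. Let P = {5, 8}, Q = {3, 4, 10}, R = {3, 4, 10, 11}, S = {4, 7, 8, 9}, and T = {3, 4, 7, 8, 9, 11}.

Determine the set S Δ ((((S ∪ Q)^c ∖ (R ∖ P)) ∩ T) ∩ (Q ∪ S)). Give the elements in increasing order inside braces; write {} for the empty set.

{4, 7, 8, 9}

S ∪ Q = {3, 4, 7, 8, 9, 10}
(S ∪ Q)^c = {5, 6, 11}
R ∖ P = {3, 4, 10, 11}
(S ∪ Q)^c ∖ (R ∖ P) = {5, 6}
((S ∪ Q)^c ∖ (R ∖ P)) ∩ T = {}
Q ∪ S = {3, 4, 7, 8, 9, 10}
(((S ∪ Q)^c ∖ (R ∖ P)) ∩ T) ∩ (Q ∪ S) = {}
S Δ ((((S ∪ Q)^c ∖ (R ∖ P)) ∩ T) ∩ (Q ∪ S)) = {4, 7, 8, 9}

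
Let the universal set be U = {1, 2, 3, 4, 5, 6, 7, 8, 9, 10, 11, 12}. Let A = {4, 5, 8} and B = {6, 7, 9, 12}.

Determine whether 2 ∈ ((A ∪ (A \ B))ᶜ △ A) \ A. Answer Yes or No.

Yes

2 ∉ A and 2 ∉ B, so 2 ∉ A \ B
2 ∉ A and 2 ∉ (A \ B), so 2 ∉ A ∪ (A \ B)
2 ∈ (A ∪ (A \ B))ᶜ since 2 ∉ (A ∪ (A \ B))
2 ∈ (A ∪ (A \ B))ᶜ and 2 ∉ A, so 2 ∈ (A ∪ (A \ B))ᶜ △ A
2 ∈ ((A ∪ (A \ B))ᶜ △ A) and 2 ∉ A, so 2 ∈ ((A ∪ (A \ B))ᶜ △ A) \ A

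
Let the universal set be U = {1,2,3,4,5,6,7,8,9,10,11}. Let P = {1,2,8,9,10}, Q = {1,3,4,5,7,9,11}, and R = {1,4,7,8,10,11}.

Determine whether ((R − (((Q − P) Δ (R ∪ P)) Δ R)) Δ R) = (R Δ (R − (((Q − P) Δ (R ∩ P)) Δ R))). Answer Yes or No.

Q − P = {3,4,5,7,11}
R ∪ P = {1,2,4,7,8,9,10,11}
(Q − P) Δ (R ∪ P) = {1,2,3,5,8,9,10}
((Q − P) Δ (R ∪ P)) Δ R = {2,3,4,5,7,9,11}
R − (((Q − P) Δ (R ∪ P)) Δ R) = {1,8,10}
(R − (((Q − P) Δ (R ∪ P)) Δ R)) Δ R = {4,7,11}
R ∩ P = {1,8,10}
(Q − P) Δ (R ∩ P) = {1,3,4,5,7,8,10,11}
((Q − P) Δ (R ∩ P)) Δ R = {3,5}
R − (((Q − P) Δ (R ∩ P)) Δ R) = {1,4,7,8,10,11}
R Δ (R − (((Q − P) Δ (R ∩ P)) Δ R)) = {}
4 ∈ (R − (((Q − P) Δ (R ∪ P)) Δ R)) Δ R but 4 ∉ R Δ (R − (((Q − P) Δ (R ∩ P)) Δ R)), so they differ.

No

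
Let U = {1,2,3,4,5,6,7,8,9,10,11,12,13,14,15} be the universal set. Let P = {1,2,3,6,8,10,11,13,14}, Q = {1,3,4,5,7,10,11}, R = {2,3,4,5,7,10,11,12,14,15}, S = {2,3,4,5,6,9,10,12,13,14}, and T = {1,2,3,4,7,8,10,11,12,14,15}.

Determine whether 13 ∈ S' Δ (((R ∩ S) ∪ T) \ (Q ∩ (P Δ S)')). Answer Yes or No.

No

13 ∈ S, so 13 ∉ S'
13 ∉ R and 13 ∈ S, so 13 ∉ R ∩ S
13 ∉ (R ∩ S) and 13 ∉ T, so 13 ∉ (R ∩ S) ∪ T
13 ∈ P and 13 ∈ S, so 13 ∉ P Δ S
13 ∈ (P Δ S)' since 13 ∉ (P Δ S)
13 ∉ Q and 13 ∈ (P Δ S)', so 13 ∉ Q ∩ (P Δ S)'
13 ∉ ((R ∩ S) ∪ T) and 13 ∉ (Q ∩ (P Δ S)'), so 13 ∉ ((R ∩ S) ∪ T) \ (Q ∩ (P Δ S)')
13 ∉ S' and 13 ∉ (((R ∩ S) ∪ T) \ (Q ∩ (P Δ S)')), so 13 ∉ S' Δ (((R ∩ S) ∪ T) \ (Q ∩ (P Δ S)'))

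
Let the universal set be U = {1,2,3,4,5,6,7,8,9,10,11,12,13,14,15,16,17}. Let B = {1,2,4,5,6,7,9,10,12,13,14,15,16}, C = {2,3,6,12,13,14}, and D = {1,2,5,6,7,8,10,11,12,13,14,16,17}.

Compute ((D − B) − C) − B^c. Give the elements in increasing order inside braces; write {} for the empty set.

{}

D − B = {8,11,17}
(D − B) − C = {8,11,17}
B^c = {3,8,11,17}
((D − B) − C) − B^c = {}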